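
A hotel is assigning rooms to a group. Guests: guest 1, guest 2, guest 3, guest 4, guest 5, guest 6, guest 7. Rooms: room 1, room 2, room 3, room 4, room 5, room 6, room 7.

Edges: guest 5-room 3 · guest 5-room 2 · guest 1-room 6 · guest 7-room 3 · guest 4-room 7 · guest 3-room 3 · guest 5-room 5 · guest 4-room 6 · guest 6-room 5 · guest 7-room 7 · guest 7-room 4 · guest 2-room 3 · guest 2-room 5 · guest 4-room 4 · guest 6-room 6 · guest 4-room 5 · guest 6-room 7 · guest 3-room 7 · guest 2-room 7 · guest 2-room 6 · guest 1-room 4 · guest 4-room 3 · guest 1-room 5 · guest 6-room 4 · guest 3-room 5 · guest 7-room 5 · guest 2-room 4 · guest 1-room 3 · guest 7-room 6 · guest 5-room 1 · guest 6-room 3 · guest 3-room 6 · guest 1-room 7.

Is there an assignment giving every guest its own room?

The set {guest 1, guest 2, guest 3, guest 4, guest 6, guest 7} has only 5 neighbours ({room 3, room 4, room 5, room 6, room 7}), so by Hall's theorem at most 6 of the 7 guests can be matched.
Hence no matching covers every guest.

No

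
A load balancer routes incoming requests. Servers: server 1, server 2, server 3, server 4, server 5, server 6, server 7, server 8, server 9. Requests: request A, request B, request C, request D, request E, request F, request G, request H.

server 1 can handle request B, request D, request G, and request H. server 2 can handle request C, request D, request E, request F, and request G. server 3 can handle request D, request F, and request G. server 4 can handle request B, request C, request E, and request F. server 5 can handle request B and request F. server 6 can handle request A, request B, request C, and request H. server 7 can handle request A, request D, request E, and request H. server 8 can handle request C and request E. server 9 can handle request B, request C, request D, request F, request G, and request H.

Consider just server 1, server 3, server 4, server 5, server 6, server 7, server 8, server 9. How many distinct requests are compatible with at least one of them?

The union of neighbours of {server 1, server 3, server 4, server 5, server 6, server 7, server 8, server 9} is {request A, request B, request C, request D, request E, request F, request G, request H}, which has 8 elements.
Since |N(S)| = 8 ≥ |S| = 8, Hall's condition holds for this subset.

8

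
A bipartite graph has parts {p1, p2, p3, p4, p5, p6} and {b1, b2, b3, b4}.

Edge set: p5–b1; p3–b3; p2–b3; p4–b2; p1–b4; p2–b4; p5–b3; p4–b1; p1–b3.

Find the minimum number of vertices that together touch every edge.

The 4 edges p1–b4, p2–b3, p4–b2, p5–b1 form a matching, so any vertex cover needs at least 4 vertices (one per matched edge).
Conversely {p4, p5, b3, b4} meets every edge and has exactly 4 vertices, so 4 is optimal.

4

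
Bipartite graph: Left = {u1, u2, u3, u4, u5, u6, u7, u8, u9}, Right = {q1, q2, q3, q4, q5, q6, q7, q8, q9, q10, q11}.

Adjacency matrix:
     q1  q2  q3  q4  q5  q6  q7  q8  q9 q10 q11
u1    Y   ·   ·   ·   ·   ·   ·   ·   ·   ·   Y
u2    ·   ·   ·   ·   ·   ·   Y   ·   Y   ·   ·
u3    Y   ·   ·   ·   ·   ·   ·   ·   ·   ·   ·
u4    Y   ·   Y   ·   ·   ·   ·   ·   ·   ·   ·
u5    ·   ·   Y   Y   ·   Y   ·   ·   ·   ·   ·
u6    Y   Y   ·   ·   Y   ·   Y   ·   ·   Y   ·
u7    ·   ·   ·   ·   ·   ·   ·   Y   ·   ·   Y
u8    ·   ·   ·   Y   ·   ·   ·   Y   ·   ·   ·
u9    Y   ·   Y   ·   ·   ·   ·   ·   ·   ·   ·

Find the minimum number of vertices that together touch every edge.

8

A maximum matching has 8 edges (e.g. u1–q11, u2–q9, u3–q1, u4–q3, u5–q6, u6–q7, u7–q8, u8–q4).
By König's theorem the minimum vertex cover has the same size. One such cover is {u1, u2, u5, u6, u7, u8, q1, q3}.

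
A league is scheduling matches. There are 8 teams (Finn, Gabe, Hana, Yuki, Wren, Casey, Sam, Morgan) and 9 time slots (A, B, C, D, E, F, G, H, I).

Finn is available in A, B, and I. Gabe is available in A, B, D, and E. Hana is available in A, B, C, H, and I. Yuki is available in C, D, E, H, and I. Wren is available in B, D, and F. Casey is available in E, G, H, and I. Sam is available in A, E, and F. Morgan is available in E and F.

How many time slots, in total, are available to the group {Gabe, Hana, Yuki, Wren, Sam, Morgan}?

The union of neighbours of {Gabe, Hana, Yuki, Wren, Sam, Morgan} is {A, B, C, D, E, F, H, I}, which has 8 elements.
Since |N(S)| = 8 ≥ |S| = 6, Hall's condition holds for this subset.

8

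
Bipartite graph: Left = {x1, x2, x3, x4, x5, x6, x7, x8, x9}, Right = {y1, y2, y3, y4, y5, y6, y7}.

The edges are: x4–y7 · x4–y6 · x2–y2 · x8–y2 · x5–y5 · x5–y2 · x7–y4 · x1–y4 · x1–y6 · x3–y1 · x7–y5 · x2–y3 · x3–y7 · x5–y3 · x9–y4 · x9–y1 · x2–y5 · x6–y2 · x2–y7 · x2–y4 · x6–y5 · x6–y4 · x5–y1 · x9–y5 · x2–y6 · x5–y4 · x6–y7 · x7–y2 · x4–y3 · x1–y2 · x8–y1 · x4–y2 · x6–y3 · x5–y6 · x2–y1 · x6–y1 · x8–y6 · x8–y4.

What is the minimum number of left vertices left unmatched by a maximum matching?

2

A valid assignment of size 7: x1→y6, x2→y7, x3→y1, x4→y3, x5→y5, x6→y4, x7→y2.
The set {x1, x2, x3, x4, x5, x6, x7, x8, x9} has only 7 neighbours ({y1, y2, y3, y4, y5, y6, y7}), so by Hall's theorem at most 7 of the 9 left vertices can be matched.
That matches 7 of the 9, leaving 2 unmatched; no matching can do better.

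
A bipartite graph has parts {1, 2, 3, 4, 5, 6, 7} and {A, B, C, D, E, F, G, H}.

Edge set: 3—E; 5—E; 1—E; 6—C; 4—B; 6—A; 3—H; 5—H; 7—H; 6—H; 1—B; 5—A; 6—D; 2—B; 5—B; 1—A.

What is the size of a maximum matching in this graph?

For example, pair 1-A, 2-B, 3-H, 5-E, 6-C.
The set {1, 2, 3, 4, 5, 7} has only 4 neighbours ({A, B, E, H}), so by Hall's theorem at most 5 of the 7 left vertices can be matched.

5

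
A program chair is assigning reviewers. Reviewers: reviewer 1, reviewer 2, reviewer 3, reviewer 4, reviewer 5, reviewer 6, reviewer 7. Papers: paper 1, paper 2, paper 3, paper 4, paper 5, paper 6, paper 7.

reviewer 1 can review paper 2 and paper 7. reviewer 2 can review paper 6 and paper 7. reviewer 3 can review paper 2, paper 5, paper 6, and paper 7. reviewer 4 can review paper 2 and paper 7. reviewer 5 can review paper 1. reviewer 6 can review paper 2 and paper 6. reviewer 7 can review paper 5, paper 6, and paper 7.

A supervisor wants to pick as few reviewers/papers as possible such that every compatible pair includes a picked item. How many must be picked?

5

{reviewer 5, paper 2, paper 5, paper 6, paper 7} is a vertex cover of size 5: every edge has an endpoint in this set.
No smaller cover exists because reviewer 1–paper 2, reviewer 2–paper 6, reviewer 3–paper 5, reviewer 4–paper 7, reviewer 5–paper 1 is a matching of size 5, and a cover must include an endpoint of each of these disjoint edges (König's theorem).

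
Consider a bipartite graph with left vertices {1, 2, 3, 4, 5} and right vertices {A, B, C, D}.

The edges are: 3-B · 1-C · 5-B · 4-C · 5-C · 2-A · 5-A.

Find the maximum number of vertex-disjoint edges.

For example, pair 1-C, 2-A, 3-B.
The set {1, 2, 3, 4, 5} has only 3 neighbours ({A, B, C}), so by Hall's theorem at most 3 of the 5 left vertices can be matched.

3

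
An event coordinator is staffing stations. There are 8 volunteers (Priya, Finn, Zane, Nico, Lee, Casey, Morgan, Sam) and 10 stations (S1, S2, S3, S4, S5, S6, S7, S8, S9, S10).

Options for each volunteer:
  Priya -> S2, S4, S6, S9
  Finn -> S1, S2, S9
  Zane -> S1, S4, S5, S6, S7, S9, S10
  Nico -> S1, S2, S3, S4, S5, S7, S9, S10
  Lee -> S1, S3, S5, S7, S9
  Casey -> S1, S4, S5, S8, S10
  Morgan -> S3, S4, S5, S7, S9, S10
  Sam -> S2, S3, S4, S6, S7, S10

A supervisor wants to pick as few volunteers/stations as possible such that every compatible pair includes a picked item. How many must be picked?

A maximum matching has 8 edges (e.g. Priya–S6, Finn–S1, Zane–S10, Nico–S7, Lee–S9, Casey–S4, Morgan–S3, Sam–S2).
By König's theorem the minimum vertex cover has the same size. One such cover is {Priya, Finn, Zane, Nico, Lee, Casey, Morgan, Sam}.

8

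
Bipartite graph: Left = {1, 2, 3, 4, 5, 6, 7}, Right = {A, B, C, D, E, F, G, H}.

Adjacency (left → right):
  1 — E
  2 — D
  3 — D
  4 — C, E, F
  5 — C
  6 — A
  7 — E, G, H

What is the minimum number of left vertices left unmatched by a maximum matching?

1

For example, pair 1–E, 2–D, 4–F, 5–C, 6–A, 7–G.
The set {2, 3} has only 1 neighbour ({D}), so by Hall's theorem at most 6 of the 7 left vertices can be matched.
That matches 6 of the 7, leaving 1 unmatched; no matching can do better.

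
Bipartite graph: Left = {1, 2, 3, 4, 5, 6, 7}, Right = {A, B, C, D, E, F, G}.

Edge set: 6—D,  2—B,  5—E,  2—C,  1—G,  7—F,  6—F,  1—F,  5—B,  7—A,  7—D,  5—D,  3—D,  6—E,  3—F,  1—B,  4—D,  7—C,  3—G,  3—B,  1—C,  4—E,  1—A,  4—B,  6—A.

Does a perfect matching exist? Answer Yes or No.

Yes

A valid assignment of size 7: 1-G, 2-C, 3-B, 4-E, 5-D, 6-A, 7-F.
All 7 left vertices are covered.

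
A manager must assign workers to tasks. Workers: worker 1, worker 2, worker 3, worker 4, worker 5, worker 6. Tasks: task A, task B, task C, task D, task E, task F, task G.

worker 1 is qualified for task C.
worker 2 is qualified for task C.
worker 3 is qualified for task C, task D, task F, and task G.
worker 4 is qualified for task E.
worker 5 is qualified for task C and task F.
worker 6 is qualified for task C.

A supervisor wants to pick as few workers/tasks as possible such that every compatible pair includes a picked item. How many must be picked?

{worker 3, worker 4, worker 5, task C} is a vertex cover of size 4: every edge has an endpoint in this set.
No smaller cover exists because worker 1–task C, worker 3–task D, worker 4–task E, worker 5–task F is a matching of size 4, and a cover must include an endpoint of each of these disjoint edges (König's theorem).

4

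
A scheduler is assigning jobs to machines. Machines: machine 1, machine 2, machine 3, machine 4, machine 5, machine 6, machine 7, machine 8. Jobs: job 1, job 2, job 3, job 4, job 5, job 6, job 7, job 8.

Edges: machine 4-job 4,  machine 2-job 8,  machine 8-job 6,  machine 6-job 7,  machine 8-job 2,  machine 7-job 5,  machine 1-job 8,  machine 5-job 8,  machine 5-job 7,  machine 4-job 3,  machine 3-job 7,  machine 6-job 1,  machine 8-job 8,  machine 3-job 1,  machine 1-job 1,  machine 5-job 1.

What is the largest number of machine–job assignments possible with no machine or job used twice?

6

One maximum matching: machine 1–job 1, machine 2–job 8, machine 3–job 7, machine 4–job 3, machine 7–job 5, machine 8–job 2.
The set {machine 1, machine 2, machine 3, machine 5, machine 6} has only 3 neighbours ({job 1, job 7, job 8}), so by Hall's theorem at most 6 of the 8 machines can be matched.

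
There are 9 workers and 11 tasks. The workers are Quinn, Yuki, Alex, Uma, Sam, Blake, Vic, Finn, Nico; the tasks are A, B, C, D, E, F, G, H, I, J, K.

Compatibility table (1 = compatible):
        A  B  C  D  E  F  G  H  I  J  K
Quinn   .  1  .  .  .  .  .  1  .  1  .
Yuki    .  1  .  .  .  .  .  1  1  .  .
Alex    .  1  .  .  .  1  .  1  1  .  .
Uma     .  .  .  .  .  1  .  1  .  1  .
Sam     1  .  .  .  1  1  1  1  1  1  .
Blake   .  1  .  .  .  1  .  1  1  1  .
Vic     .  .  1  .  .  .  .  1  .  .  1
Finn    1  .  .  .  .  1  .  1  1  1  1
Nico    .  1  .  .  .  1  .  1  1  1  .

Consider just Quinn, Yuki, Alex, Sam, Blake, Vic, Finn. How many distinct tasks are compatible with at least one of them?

The union of neighbours of {Quinn, Yuki, Alex, Sam, Blake, Vic, Finn} is {A, B, C, E, F, G, H, I, J, K}, which has 10 elements.
Since |N(S)| = 10 ≥ |S| = 7, Hall's condition holds for this subset.

10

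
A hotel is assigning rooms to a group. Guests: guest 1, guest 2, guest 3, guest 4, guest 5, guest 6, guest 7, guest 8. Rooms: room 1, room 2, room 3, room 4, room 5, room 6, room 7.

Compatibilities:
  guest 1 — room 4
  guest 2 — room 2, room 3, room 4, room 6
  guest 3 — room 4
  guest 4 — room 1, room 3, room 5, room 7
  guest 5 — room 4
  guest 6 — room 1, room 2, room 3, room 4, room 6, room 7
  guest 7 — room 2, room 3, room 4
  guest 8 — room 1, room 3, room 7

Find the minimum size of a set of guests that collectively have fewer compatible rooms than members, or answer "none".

Take S = {guest 1, guest 3}. Its neighbourhood is {room 4}, so |N(S)| = 1 < |S| = 2.
No single vertex violates Hall's condition since each has at least one neighbour, so 2 is the minimum.

2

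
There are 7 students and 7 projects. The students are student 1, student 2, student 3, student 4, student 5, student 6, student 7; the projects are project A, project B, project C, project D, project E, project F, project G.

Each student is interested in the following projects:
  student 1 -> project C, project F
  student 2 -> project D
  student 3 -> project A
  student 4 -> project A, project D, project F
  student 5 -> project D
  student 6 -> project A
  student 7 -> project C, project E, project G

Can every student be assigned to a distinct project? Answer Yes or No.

No

The set {student 2, student 3, student 5, student 6} has only 2 neighbours ({project A, project D}), so by Hall's theorem at most 5 of the 7 students can be matched.
Hence no matching covers every student.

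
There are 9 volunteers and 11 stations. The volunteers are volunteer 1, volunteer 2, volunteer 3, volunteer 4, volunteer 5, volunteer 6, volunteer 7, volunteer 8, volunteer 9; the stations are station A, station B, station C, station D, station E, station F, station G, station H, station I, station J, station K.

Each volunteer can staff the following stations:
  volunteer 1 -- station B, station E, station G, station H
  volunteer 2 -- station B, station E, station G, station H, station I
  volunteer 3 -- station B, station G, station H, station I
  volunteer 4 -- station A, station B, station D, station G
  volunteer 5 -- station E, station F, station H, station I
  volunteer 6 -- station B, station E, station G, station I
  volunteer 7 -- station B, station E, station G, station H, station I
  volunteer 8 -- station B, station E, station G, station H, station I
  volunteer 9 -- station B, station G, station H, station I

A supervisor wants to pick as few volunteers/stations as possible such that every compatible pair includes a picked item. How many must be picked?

{volunteer 4, volunteer 5, station B, station E, station G, station H, station I} is a vertex cover of size 7: every edge has an endpoint in this set.
No smaller cover exists because volunteer 1–station B, volunteer 2–station G, volunteer 3–station H, volunteer 4–station A, volunteer 5–station F, volunteer 6–station E, volunteer 7–station I is a matching of size 7, and a cover must include an endpoint of each of these disjoint edges (König's theorem).

7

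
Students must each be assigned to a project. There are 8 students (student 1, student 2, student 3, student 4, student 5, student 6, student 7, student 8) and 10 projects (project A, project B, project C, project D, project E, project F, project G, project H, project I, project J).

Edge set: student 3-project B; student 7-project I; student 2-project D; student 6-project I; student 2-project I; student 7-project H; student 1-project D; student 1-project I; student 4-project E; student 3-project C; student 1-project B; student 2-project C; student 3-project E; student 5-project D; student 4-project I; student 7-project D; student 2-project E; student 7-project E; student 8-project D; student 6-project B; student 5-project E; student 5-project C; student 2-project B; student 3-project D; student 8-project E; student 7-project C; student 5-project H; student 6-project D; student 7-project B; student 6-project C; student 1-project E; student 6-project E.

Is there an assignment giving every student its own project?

The set {student 1, student 2, student 3, student 4, student 5, student 6, student 7, student 8} has only 6 neighbours ({project B, project C, project D, project E, project H, project I}), so by Hall's theorem at most 6 of the 8 students can be matched.
Hence no matching covers every student.

No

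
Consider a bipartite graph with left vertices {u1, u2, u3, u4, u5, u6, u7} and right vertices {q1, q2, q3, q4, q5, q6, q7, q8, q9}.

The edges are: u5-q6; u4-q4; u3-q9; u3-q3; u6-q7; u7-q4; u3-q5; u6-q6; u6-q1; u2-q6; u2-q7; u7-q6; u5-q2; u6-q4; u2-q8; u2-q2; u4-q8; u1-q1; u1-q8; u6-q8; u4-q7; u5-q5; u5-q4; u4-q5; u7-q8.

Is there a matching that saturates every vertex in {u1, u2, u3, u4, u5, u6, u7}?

Yes

A valid assignment of size 7: u1-q1, u2-q8, u3-q5, u4-q7, u5-q2, u6-q4, u7-q6.
All 7 left vertices are covered.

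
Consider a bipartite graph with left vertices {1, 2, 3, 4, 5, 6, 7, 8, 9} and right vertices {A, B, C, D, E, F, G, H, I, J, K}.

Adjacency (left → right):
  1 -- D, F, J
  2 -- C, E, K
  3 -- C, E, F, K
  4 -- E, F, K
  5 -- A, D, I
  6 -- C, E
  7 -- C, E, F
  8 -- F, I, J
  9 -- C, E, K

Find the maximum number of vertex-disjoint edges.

7

One maximum matching: 1-D, 2-K, 3-C, 4-F, 5-I, 6-E, 8-J.
The set {2, 3, 4, 6, 7, 9} has only 4 neighbours ({C, E, F, K}), so by Hall's theorem at most 7 of the 9 left vertices can be matched.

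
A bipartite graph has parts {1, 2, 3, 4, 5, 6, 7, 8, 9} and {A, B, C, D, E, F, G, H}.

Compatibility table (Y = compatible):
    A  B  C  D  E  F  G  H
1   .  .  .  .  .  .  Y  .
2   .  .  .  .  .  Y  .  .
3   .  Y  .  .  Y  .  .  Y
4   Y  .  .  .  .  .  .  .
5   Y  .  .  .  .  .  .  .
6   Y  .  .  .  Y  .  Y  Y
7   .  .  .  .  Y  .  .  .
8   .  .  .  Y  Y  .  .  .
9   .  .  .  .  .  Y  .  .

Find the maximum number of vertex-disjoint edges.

7

For example, pair 1-G, 2-F, 3-B, 4-A, 6-H, 7-E, 8-D.
The set {2, 4, 5, 9} has only 2 neighbours ({A, F}), so by Hall's theorem at most 7 of the 9 left vertices can be matched.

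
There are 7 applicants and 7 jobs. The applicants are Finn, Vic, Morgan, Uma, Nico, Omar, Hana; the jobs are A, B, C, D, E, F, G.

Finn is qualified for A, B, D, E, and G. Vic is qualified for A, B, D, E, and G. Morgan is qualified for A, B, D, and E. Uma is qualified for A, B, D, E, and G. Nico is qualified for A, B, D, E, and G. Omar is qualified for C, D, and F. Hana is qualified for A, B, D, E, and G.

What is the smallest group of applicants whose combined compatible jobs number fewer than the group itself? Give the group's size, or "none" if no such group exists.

6

Take S = {Finn, Vic, Morgan, Uma, Nico, Hana}. Its neighbourhood is {A, B, D, E, G}, so |N(S)| = 5 < |S| = 6.
Every subset of size less than 6 has at least as many neighbours as members, so 6 is the minimum.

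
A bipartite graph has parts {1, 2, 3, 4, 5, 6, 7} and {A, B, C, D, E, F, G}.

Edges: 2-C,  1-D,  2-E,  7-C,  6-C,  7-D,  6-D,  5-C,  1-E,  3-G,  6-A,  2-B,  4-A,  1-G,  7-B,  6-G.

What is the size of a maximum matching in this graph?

6

One maximum matching: 1→E, 2→B, 3→G, 4→A, 5→C, 6→D.
The set {1, 2, 3, 4, 5, 6, 7} has only 6 neighbours ({A, B, C, D, E, G}), so by Hall's theorem at most 6 of the 7 left vertices can be matched.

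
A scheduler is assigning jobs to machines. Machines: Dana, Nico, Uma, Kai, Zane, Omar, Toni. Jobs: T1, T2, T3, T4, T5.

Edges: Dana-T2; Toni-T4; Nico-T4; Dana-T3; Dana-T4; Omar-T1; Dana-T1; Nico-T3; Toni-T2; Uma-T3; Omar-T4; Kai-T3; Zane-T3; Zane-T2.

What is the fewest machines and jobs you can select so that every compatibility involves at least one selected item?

4

The 4 edges Dana–T1, Nico–T4, Uma–T3, Zane–T2 form a matching, so any vertex cover needs at least 4 vertices (one per matched edge).
Conversely {T1, T2, T3, T4} meets every edge and has exactly 4 vertices, so 4 is optimal.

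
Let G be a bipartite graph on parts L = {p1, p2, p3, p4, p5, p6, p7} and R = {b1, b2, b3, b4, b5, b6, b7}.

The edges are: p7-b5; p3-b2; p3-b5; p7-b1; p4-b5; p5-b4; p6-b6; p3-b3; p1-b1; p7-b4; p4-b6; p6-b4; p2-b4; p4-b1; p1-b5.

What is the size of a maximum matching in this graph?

5

A valid assignment of size 5: p1–b1, p2–b4, p3–b3, p4–b5, p6–b6.
The set {p1, p2, p4, p5, p6, p7} has only 4 neighbours ({b1, b4, b5, b6}), so by Hall's theorem at most 5 of the 7 left vertices can be matched.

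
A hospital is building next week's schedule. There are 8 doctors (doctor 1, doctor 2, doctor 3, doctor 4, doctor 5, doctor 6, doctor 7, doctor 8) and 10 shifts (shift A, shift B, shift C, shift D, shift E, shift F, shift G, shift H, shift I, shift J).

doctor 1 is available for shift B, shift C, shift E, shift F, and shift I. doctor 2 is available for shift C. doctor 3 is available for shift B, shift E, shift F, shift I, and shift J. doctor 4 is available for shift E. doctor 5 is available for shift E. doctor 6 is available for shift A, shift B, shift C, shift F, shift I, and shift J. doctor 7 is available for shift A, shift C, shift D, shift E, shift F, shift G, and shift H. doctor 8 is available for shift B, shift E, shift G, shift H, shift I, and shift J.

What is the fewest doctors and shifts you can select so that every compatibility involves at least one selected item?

The 7 edges doctor 1–shift I, doctor 2–shift C, doctor 3–shift F, doctor 4–shift E, doctor 6–shift J, doctor 7–shift A, doctor 8–shift G form a matching, so any vertex cover needs at least 7 vertices (one per matched edge).
Conversely {doctor 1, doctor 2, doctor 3, doctor 6, doctor 7, doctor 8, shift E} meets every edge and has exactly 7 vertices, so 7 is optimal.

7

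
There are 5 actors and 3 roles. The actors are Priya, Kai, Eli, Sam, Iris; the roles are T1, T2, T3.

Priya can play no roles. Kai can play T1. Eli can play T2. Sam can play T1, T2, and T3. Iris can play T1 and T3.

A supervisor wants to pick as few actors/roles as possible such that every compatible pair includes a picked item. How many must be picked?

The 3 edges Kai–T1, Eli–T2, Sam–T3 form a matching, so any vertex cover needs at least 3 vertices (one per matched edge).
Conversely {T1, T2, T3} meets every edge and has exactly 3 vertices, so 3 is optimal.

3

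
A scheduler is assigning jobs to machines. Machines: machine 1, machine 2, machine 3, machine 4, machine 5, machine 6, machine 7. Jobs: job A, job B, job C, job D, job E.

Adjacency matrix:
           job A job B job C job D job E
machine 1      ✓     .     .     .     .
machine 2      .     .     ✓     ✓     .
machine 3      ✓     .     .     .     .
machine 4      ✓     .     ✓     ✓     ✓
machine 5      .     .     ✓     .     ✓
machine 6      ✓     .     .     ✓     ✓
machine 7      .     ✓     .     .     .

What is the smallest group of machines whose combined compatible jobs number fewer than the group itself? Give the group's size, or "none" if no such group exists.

2

Take S = {machine 1, machine 3}. Its neighbourhood is {job A}, so |N(S)| = 1 < |S| = 2.
No single vertex violates Hall's condition since each has at least one neighbour, so 2 is the minimum.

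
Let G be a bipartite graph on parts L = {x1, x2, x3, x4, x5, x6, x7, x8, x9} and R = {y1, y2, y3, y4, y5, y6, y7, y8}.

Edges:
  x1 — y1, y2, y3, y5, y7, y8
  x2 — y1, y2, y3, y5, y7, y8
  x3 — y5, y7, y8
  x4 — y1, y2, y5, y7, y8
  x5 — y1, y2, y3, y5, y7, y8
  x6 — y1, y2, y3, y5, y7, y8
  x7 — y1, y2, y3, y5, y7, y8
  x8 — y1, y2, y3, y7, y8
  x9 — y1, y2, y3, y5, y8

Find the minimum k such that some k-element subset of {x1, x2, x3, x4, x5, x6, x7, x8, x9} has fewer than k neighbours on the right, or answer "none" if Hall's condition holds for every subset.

Take S = {x1, x2, x3, x4, x5, x6, x7}. Its neighbourhood is {y1, y2, y3, y5, y7, y8}, so |N(S)| = 6 < |S| = 7.
Every subset of size less than 7 has at least as many neighbours as members, so 7 is the minimum.

7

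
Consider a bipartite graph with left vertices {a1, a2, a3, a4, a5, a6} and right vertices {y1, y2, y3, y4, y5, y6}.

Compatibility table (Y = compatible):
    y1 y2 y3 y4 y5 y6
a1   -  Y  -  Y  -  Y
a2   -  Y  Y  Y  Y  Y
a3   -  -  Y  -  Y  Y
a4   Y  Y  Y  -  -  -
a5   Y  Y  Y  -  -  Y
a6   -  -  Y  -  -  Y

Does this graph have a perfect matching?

One maximum matching: a1→y6, a2→y4, a3→y5, a4→y2, a5→y1, a6→y3.
All 6 left vertices are covered.

Yes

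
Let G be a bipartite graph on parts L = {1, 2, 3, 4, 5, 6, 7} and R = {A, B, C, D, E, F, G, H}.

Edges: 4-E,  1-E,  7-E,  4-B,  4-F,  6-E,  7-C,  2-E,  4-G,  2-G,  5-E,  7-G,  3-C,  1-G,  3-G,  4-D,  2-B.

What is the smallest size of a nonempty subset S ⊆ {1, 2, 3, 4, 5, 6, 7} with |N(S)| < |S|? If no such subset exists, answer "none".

2

Take S = {5, 6}. Its neighbourhood is {E}, so |N(S)| = 1 < |S| = 2.
No single vertex violates Hall's condition since each has at least one neighbour, so 2 is the minimum.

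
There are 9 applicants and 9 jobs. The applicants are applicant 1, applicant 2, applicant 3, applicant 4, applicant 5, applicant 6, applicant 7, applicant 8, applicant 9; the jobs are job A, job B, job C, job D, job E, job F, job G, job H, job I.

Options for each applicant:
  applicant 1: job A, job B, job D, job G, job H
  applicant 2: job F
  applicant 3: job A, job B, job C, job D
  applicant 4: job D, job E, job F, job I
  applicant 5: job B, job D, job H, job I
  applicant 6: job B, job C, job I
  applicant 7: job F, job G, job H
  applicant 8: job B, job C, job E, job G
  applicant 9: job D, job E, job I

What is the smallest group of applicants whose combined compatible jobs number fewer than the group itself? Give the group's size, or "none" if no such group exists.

A matching saturating every applicant exists, for instance applicant 1→job H, applicant 2→job F, applicant 3→job A, applicant 4→job D, applicant 5→job B, applicant 6→job C, applicant 7→job G, applicant 8→job E, applicant 9→job I.
By Hall's marriage theorem, this means |N(S)| ≥ |S| for every subset S, so no violating subset exists.

none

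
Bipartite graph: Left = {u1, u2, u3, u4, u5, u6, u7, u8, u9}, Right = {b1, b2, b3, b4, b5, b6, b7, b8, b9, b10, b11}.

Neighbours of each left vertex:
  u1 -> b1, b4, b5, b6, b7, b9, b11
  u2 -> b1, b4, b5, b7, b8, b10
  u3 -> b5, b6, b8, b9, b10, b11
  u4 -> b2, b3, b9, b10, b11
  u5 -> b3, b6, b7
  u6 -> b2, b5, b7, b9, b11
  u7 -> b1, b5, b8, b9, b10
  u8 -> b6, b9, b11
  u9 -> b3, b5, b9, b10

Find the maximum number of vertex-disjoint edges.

One maximum matching: u1→b11, u2→b1, u3→b5, u4→b2, u5→b6, u6→b7, u7→b10, u8→b9, u9→b3.
This saturates every left vertex, so 9 is the maximum.

9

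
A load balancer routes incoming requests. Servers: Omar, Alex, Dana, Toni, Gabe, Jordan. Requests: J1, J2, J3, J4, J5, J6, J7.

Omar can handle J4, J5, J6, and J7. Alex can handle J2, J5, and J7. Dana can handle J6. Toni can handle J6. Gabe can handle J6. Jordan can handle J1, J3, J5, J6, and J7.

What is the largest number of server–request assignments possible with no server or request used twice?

For example, pair Omar-J5, Alex-J2, Dana-J6, Jordan-J7.
The set {Dana, Toni, Gabe} has only 1 neighbour ({J6}), so by Hall's theorem at most 4 of the 6 servers can be matched.

4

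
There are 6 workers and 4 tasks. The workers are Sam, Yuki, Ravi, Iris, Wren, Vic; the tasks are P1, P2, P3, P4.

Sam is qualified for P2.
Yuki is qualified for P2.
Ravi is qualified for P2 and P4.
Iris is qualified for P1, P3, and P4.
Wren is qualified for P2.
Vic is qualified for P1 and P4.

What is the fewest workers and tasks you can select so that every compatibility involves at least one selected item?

A maximum matching has 4 edges (e.g. Sam–P2, Ravi–P4, Iris–P3, Vic–P1).
By König's theorem the minimum vertex cover has the same size. One such cover is {Ravi, Iris, Vic, P2}.

4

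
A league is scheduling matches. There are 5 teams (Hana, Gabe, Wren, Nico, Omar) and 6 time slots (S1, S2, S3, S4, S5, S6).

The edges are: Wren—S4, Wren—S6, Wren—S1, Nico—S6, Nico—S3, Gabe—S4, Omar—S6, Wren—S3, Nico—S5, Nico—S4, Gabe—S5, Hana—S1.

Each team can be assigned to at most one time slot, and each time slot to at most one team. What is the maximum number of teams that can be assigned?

5

For example, pair Hana→S1, Gabe→S5, Wren→S4, Nico→S3, Omar→S6.
This saturates every team, so 5 is the maximum.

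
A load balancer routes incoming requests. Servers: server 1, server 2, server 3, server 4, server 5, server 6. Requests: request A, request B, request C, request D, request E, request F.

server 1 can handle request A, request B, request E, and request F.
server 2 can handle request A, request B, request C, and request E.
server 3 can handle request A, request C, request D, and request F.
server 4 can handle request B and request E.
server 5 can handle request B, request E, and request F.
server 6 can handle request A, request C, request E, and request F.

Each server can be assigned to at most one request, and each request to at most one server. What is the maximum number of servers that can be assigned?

6

One maximum matching: server 1-request A, server 2-request C, server 3-request D, server 4-request B, server 5-request E, server 6-request F.
All 6 servers are matched, so no larger matching exists.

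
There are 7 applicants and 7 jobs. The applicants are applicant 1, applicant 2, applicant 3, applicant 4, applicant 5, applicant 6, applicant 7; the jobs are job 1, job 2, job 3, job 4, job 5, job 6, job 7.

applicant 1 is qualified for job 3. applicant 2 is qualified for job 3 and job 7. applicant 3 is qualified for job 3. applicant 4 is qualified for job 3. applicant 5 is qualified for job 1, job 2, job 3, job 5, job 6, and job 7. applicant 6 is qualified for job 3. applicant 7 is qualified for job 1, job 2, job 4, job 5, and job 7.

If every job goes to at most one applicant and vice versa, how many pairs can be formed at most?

4

One maximum matching: applicant 1→job 3, applicant 2→job 7, applicant 5→job 1, applicant 7→job 5.
The set {applicant 1, applicant 3, applicant 4, applicant 6} has only 1 neighbour ({job 3}), so by Hall's theorem at most 4 of the 7 applicants can be matched.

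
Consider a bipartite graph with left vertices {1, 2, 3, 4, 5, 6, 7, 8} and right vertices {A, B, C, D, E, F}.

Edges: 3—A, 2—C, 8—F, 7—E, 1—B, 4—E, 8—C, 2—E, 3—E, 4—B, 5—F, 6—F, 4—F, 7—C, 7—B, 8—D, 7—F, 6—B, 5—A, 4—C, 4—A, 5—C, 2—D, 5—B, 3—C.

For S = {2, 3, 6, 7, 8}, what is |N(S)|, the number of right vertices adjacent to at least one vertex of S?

6

The union of neighbours of {2, 3, 6, 7, 8} is {A, B, C, D, E, F}, which has 6 elements.
Since |N(S)| = 6 ≥ |S| = 5, Hall's condition holds for this subset.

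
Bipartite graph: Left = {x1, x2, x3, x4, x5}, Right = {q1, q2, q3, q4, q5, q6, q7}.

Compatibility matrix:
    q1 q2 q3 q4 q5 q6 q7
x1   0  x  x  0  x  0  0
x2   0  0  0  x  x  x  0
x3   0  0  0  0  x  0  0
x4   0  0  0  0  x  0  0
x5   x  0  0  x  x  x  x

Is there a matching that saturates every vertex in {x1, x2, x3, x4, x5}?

The set {x3, x4} has only 1 neighbour ({q5}), so by Hall's theorem at most 4 of the 5 left vertices can be matched.
Hence no matching covers every left vertex.

No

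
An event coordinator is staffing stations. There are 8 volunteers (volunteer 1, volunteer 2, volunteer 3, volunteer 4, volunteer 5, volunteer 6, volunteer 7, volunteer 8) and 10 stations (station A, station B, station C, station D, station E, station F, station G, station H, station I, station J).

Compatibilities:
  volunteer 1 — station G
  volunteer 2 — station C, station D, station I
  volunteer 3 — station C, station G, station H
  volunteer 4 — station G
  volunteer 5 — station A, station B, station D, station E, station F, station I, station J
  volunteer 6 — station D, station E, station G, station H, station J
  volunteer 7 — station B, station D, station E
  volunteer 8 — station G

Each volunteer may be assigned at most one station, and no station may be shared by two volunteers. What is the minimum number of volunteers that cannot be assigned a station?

2

A valid assignment of size 6: volunteer 1–station G, volunteer 2–station D, volunteer 3–station H, volunteer 5–station I, volunteer 6–station J, volunteer 7–station B.
The set {volunteer 1, volunteer 4, volunteer 8} has only 1 neighbour ({station G}), so by Hall's theorem at most 6 of the 8 volunteers can be matched.
That matches 6 of the 8, leaving 2 unmatched; no matching can do better.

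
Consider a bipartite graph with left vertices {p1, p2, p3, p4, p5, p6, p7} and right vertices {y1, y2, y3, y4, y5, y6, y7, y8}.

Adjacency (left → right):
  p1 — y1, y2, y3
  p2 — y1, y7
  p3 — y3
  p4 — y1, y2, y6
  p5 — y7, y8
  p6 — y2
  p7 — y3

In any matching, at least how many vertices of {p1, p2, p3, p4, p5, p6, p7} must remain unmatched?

1

A valid assignment of size 6: p1-y1, p2-y7, p3-y3, p4-y6, p5-y8, p6-y2.
The set {p3, p7} has only 1 neighbour ({y3}), so by Hall's theorem at most 6 of the 7 left vertices can be matched.
That matches 6 of the 7, leaving 1 unmatched; no matching can do better.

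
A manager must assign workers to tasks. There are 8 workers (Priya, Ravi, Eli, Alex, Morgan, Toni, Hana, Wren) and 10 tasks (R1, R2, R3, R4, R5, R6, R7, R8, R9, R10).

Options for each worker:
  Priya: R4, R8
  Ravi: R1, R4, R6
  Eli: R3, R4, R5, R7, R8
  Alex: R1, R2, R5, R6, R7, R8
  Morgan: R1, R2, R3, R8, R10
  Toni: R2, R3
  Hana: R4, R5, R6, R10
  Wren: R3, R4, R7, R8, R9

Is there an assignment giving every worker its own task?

For example, pair Priya–R8, Ravi–R4, Eli–R3, Alex–R6, Morgan–R10, Toni–R2, Hana–R5, Wren–R9.
All 8 workers are covered.

Yes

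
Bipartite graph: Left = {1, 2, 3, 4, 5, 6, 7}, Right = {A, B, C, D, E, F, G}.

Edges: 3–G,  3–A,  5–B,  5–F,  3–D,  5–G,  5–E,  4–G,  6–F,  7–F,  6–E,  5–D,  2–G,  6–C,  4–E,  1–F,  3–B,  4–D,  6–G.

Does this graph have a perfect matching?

The set {1, 7} has only 1 neighbour ({F}), so by Hall's theorem at most 6 of the 7 left vertices can be matched.
Hence no matching covers every left vertex.

No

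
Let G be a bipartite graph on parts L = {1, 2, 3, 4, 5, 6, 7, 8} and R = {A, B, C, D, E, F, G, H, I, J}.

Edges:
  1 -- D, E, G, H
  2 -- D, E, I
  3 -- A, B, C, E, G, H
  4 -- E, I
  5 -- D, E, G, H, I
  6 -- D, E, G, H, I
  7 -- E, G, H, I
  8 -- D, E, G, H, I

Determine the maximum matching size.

6

For example, pair 1→H, 2→D, 3→A, 4→I, 5→E, 6→G.
The set {1, 2, 4, 5, 6, 7, 8} has only 5 neighbours ({D, E, G, H, I}), so by Hall's theorem at most 6 of the 8 left vertices can be matched.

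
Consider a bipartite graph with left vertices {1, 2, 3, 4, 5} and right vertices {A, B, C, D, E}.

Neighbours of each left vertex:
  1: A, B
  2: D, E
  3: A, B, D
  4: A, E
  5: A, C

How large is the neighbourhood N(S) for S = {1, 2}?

4

The union of neighbours of {1, 2} is {A, B, D, E}, which has 4 elements.
Since |N(S)| = 4 ≥ |S| = 2, Hall's condition holds for this subset.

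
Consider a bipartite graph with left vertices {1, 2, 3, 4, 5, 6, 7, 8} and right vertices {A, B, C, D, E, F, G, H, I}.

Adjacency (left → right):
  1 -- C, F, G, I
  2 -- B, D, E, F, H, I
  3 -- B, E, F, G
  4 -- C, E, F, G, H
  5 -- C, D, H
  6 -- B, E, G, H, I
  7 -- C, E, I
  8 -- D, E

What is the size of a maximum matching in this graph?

8

A valid assignment of size 8: 1-F, 2-H, 3-B, 4-G, 5-D, 6-I, 7-C, 8-E.
All 8 left vertices are matched, so no larger matching exists.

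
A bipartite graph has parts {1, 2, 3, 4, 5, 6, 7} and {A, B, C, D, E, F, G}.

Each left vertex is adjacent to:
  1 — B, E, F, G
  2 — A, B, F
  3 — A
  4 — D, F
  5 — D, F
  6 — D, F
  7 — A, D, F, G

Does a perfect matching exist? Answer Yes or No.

No

The set {4, 5, 6} has only 2 neighbours ({D, F}), so by Hall's theorem at most 6 of the 7 left vertices can be matched.
Hence no matching covers every left vertex.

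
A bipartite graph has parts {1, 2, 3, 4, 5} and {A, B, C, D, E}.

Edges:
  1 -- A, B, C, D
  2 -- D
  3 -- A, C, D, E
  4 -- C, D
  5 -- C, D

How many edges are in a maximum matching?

4

One maximum matching: 1-B, 2-D, 3-E, 4-C.
The set {2, 4, 5} has only 2 neighbours ({C, D}), so by Hall's theorem at most 4 of the 5 left vertices can be matched.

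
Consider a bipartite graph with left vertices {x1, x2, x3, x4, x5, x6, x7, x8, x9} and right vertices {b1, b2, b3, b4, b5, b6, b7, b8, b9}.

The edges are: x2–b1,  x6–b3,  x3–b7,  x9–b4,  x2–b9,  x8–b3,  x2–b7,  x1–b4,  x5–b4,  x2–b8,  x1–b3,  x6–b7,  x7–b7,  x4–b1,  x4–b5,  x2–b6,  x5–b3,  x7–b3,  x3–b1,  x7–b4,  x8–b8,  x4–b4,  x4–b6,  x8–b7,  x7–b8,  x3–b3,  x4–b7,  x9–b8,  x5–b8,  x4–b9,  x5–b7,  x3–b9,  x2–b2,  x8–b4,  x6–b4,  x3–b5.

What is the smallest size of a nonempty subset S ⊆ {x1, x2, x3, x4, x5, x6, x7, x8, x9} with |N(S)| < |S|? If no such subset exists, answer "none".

5

Take S = {x1, x5, x6, x7, x8}. Its neighbourhood is {b3, b4, b7, b8}, so |N(S)| = 4 < |S| = 5.
Every subset of size less than 5 has at least as many neighbours as members, so 5 is the minimum.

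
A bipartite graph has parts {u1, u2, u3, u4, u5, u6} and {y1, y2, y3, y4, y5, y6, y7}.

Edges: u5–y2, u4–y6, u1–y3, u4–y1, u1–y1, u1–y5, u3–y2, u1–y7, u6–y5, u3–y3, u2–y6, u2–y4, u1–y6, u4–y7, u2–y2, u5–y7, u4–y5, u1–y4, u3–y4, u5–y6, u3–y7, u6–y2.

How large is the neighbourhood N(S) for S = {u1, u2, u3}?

7

The union of neighbours of {u1, u2, u3} is {y1, y2, y3, y4, y5, y6, y7}, which has 7 elements.
Since |N(S)| = 7 ≥ |S| = 3, Hall's condition holds for this subset.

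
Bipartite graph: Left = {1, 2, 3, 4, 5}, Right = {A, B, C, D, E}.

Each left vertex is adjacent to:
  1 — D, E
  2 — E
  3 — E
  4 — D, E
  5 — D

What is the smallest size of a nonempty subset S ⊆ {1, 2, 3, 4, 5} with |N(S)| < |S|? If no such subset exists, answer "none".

2

Take S = {2, 3}. Its neighbourhood is {E}, so |N(S)| = 1 < |S| = 2.
No single vertex violates Hall's condition since each has at least one neighbour, so 2 is the minimum.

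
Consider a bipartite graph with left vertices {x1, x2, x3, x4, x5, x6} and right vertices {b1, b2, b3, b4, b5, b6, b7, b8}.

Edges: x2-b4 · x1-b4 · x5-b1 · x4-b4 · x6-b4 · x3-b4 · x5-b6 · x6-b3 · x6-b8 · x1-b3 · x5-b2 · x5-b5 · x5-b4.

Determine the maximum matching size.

4

One maximum matching: x1-b3, x2-b4, x5-b1, x6-b8.
The set {x2, x3, x4} has only 1 neighbour ({b4}), so by Hall's theorem at most 4 of the 6 left vertices can be matched.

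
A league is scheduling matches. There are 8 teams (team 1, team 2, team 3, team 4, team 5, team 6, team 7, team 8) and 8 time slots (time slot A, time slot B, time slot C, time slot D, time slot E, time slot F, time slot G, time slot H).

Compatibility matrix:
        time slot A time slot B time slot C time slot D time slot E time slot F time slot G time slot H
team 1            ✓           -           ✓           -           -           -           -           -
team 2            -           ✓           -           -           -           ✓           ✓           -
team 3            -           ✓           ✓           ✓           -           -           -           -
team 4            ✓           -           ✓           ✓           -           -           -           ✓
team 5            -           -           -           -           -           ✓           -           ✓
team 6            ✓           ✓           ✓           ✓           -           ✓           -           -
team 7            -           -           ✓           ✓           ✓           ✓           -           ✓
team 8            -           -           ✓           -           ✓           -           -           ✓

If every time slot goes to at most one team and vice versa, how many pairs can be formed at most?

One maximum matching: team 1–time slot A, team 2–time slot G, team 3–time slot B, team 4–time slot D, team 5–time slot F, team 6–time slot C, team 7–time slot E, team 8–time slot H.
All 8 teams are matched, so no larger matching exists.

8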